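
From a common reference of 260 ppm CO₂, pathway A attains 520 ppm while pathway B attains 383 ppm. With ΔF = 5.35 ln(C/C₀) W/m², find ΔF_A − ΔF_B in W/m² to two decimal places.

ΔF_A = 5.35 ln(520/260) = 5.35 × 0.69315 = 3.7084 W/m².
ΔF_B = 5.35 ln(383/260) = 5.35 × 0.38735 = 2.0723 W/m².
Difference: 3.7084 − 2.0723 = 1.6361 W/m².

ΔF_A − ΔF_B = 1.64 W/m²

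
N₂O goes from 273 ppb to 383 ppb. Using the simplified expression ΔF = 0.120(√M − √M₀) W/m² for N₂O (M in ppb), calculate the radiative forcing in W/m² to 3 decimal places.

N₂O: 0.120 × (√383 − √273) = 0.120 × (19.5704 − 16.5227) = 0.120 × 3.0477 = 0.3657 W/m².

ΔF = 0.366 W/m²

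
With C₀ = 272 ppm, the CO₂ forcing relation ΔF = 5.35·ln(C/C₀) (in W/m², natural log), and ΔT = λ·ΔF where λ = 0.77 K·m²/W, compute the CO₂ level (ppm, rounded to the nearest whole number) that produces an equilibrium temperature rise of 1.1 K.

C ≈ 355 ppm

Required forcing: ΔF = ΔT/λ = 1.1/0.77 = 1.4286 W/m².
Then ln(C/272) = ΔF/5.35 = 1.4286/5.35 = 0.26703.
So C = 272 × e^0.26703 = 272 × 1.30608 = 355.25 ppm.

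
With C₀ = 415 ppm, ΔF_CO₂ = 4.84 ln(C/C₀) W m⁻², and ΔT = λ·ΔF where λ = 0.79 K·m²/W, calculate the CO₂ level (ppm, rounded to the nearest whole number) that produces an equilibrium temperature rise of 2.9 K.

Required forcing: ΔF = ΔT/λ = 2.9/0.79 = 3.6709 W/m².
Then ln(C/415) = ΔF/4.84 = 3.6709/4.84 = 0.75845.
So C = 415 × e^0.75845 = 415 × 2.13496 = 886.01 ppm.

C ≈ 886 ppm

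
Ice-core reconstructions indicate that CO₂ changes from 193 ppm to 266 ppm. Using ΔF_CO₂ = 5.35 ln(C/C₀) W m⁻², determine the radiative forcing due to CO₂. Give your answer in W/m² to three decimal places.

ΔF = 1.716 W/m²

CO₂: 5.35 × ln(266/193) = 5.35 × ln(1.37824) = 5.35 × 0.32081 = 1.7163 W/m².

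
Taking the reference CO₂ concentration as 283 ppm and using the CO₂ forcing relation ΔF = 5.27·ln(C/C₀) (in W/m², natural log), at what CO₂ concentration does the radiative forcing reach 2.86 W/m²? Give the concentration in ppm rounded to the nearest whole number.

C ≈ 487 ppm

Set 5.27 ln(C/283) = 2.86, so ln(C/283) = 2.86/5.27 = 0.54269.
Then C/283 = e^0.54269 = 1.72063, giving C = 283 × 1.72063 = 486.94 ppm.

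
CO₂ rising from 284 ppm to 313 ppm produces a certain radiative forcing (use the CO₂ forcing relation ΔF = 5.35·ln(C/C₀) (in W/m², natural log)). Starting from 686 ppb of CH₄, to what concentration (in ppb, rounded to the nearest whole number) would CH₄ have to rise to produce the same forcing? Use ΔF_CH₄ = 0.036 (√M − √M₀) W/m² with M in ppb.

M ≈ 1652 ppb

CO₂ forcing: 5.35 × ln(313/284) = 5.35 × 0.097229 = 0.52018 W/m².
Set 0.036(√M − √686) = 0.52018: √M = 0.52018/0.036 + √686 = 14.4494 + 26.1916 = 40.6410.
M = (40.6410)² = 1651.69 ppb.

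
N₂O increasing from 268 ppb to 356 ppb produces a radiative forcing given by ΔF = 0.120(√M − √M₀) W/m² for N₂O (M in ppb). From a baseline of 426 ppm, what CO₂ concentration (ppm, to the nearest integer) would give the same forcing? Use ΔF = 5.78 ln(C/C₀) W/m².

C ≈ 449 ppm

N₂O forcing: 0.120 × (√356 − √268) = 0.120 × (18.8680 − 16.3707) = 0.120 × 2.4973 = 0.29968 W/m².
Set 5.78 ln(C/426) = 0.29968: ln(C/426) = 0.29968/5.78 = 0.05185, so C = 426 × e^0.05185 = 426 × 1.05322 = 448.67 ppm.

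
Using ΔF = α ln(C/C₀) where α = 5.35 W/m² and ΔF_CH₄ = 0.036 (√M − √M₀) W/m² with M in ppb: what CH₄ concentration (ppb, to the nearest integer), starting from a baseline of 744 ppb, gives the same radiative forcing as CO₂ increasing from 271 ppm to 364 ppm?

M ≈ 5058 ppb

CO₂ forcing: 5.35 × ln(364/271) = 5.35 × 0.295035 = 1.57844 W/m².
Set 0.036(√M − √744) = 1.57844: √M = 1.57844/0.036 + √744 = 43.8456 + 27.2764 = 71.1220.
M = (71.1220)² = 5058.34 ppb.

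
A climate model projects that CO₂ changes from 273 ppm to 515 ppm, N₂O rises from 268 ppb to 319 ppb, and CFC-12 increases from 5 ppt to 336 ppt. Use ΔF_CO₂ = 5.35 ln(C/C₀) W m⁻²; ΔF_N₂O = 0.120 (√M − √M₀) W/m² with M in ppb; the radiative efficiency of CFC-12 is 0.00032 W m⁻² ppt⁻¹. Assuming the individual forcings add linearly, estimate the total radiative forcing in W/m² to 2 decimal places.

ΔF = 3.68 W/m²

CO₂: 5.35 × ln(515/273) = 5.35 × ln(1.88645) = 5.35 × 0.63470 = 3.3956 W/m².
N₂O: 0.120 × (√319 − √268) = 0.120 × (17.8606 − 16.3707) = 0.120 × 1.4899 = 0.1788 W/m².
CFC-12: ΔF = 0.00032 × (336 − 5) = 0.00032 × 331 = 0.1059 W/m².
Total ΔF = 3.3956 + 0.1788 + 0.1059 = 3.6803 W/m².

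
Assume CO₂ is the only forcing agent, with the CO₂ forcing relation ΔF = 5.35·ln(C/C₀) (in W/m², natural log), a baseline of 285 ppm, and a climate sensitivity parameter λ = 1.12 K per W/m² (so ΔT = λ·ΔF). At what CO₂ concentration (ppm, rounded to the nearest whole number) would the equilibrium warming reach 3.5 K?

C ≈ 511 ppm

Required forcing: ΔF = ΔT/λ = 3.5/1.12 = 3.1250 W/m².
Then ln(C/285) = ΔF/5.35 = 3.1250/5.35 = 0.58411.
So C = 285 × e^0.58411 = 285 × 1.79339 = 511.12 ppm.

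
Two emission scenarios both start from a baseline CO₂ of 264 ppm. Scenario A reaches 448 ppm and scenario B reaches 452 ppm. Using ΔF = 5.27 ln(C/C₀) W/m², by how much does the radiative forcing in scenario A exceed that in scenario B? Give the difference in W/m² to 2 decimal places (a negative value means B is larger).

ΔF_A − ΔF_B = -0.05 W/m²

ΔF_A = 5.27 ln(448/264) = 5.27 × 0.52884 = 2.7870 W/m².
ΔF_B = 5.27 ln(452/264) = 5.27 × 0.53773 = 2.8338 W/m².
Difference: 2.7870 − 2.8338 = -0.0468 W/m².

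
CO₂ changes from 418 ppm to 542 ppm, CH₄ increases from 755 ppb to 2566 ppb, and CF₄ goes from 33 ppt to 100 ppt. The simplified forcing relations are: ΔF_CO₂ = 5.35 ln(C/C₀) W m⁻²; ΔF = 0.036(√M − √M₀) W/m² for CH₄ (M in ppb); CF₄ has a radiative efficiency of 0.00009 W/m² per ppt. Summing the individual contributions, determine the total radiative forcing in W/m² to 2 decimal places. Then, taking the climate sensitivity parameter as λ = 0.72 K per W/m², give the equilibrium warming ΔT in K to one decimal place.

ΔF = 2.23 W/m²; ΔT = 1.6 K

CO₂: 5.35 × ln(542/418) = 5.35 × ln(1.29665) = 5.35 × 0.25978 = 1.3898 W/m².
CH₄: 0.036 × (√2566 − √755) = 0.036 × (50.6557 − 27.4773) = 0.036 × 23.1784 = 0.8344 W/m².
CF₄: ΔF = 0.00009 × (100 − 33) = 0.00009 × 67 = 0.0060 W/m².
Total ΔF = 1.3898 + 0.8344 + 0.0060 = 2.2302 W/m².
ΔT = λ ΔF = 0.72 × 2.23 = 1.6056 K.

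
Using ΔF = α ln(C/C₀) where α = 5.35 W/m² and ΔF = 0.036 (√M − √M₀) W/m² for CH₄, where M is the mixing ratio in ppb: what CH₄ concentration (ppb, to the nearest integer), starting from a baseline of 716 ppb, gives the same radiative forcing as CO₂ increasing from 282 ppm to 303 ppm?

CO₂ forcing: 5.35 × ln(303/282) = 5.35 × 0.071826 = 0.38427 W/m².
Set 0.036(√M − √716) = 0.38427: √M = 0.38427/0.036 + √716 = 10.6742 + 26.7582 = 37.4324.
M = (37.4324)² = 1401.18 ppb.

M ≈ 1401 ppb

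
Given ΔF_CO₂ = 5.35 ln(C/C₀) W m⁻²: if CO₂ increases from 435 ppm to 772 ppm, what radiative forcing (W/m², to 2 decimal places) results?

ΔF = 3.07 W/m²

CO₂ absorption bands are partially saturated, so forcing scales with the logarithm of the concentration ratio.
CO₂: 5.35 × ln(772/435) = 5.35 × ln(1.77471) = 5.35 × 0.57364 = 3.0690 W/m².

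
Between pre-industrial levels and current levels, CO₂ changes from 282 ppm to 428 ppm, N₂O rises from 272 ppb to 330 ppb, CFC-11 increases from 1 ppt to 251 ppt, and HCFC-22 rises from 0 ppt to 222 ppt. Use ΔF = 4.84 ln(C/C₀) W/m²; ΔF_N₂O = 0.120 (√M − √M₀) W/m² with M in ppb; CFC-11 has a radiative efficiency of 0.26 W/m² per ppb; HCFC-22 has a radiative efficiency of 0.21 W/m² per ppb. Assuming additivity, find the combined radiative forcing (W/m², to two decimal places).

CO₂: 4.84 × ln(428/282) = 4.84 × ln(1.51773) = 4.84 × 0.41722 = 2.0193 W/m².
N₂O: 0.120 × (√330 − √272) = 0.120 × (18.1659 − 16.4924) = 0.120 × 1.6735 = 0.2008 W/m².
CFC-11: Δ = 251 − 1 = 250 ppt = 0.250 ppb; ΔF = 0.26 × 0.250 = 0.0650 W/m².
HCFC-22: Δ = 222 − 0 = 222 ppt = 0.222 ppb; ΔF = 0.21 × 0.222 = 0.0466 W/m².
Total ΔF = 2.0193 + 0.2008 + 0.0650 + 0.0466 = 2.3317 W/m².

ΔF = 2.33 W/m²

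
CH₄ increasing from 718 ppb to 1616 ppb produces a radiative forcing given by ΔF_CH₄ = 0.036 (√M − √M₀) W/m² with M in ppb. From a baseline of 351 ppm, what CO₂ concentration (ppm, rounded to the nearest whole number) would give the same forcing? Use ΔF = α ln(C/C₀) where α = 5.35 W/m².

CH₄ forcing: 0.036 × (√1616 − √718) = 0.036 × (40.1995 − 26.7955) = 0.036 × 13.4040 = 0.48254 W/m².
Set 5.35 ln(C/351) = 0.48254: ln(C/351) = 0.48254/5.35 = 0.09019, so C = 351 × e^0.09019 = 351 × 1.09438 = 384.13 ppm.

C ≈ 384 ppm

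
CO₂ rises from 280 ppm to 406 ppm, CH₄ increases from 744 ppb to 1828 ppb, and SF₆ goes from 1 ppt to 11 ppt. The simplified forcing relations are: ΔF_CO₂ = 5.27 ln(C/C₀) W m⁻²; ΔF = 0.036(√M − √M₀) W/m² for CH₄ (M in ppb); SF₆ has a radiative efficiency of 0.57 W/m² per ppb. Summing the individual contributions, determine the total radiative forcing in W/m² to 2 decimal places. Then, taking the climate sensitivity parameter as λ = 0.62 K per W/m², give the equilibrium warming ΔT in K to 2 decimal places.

CO₂: 5.27 × ln(406/280) = 5.27 × ln(1.45000) = 5.27 × 0.37156 = 1.9581 W/m².
CH₄: 0.036 × (√1828 − √744) = 0.036 × (42.7551 − 27.2764) = 0.036 × 15.4787 = 0.5572 W/m².
SF₆: Δ = 11 − 1 = 10 ppt = 0.010 ppb; ΔF = 0.57 × 0.010 = 0.0057 W/m².
Total ΔF = 1.9581 + 0.5572 + 0.0057 = 2.5210 W/m².
ΔT = λ ΔF = 0.62 × 2.52 = 1.5624 K.

ΔF = 2.52 W/m²; ΔT = 1.56 K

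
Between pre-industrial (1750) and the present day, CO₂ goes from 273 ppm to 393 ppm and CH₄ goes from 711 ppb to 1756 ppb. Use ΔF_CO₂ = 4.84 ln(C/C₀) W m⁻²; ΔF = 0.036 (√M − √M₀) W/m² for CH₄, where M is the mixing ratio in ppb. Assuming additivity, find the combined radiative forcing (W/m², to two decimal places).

CO₂: 4.84 × ln(393/273) = 4.84 × ln(1.43956) = 4.84 × 0.36434 = 1.7634 W/m².
CH₄: 0.036 × (√1756 − √711) = 0.036 × (41.9047 − 26.6646) = 0.036 × 15.2401 = 0.5486 W/m².
Total ΔF = 1.7634 + 0.5486 = 2.3120 W/m².

ΔF = 2.31 W/m²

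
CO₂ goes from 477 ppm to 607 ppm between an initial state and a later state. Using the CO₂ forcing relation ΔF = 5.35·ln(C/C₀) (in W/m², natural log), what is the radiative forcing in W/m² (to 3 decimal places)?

CO₂: 5.35 × ln(607/477) = 5.35 × ln(1.27254) = 5.35 × 0.24101 = 1.2894 W/m².

ΔF = 1.289 W/m²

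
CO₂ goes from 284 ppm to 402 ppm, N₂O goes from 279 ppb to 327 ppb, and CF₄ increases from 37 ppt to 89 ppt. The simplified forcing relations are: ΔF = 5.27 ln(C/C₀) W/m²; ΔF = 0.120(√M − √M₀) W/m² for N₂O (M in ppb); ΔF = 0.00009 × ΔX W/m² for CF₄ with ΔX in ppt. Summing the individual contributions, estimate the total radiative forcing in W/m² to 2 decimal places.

ΔF = 2.00 W/m²

CO₂: 5.27 × ln(402/284) = 5.27 × ln(1.41549) = 5.27 × 0.34748 = 1.8312 W/m².
N₂O: 0.120 × (√327 − √279) = 0.120 × (18.0831 − 16.7033) = 0.120 × 1.3798 = 0.1656 W/m².
CF₄: ΔF = 0.00009 × (89 − 37) = 0.00009 × 52 = 0.0047 W/m².
Total ΔF = 1.8312 + 0.1656 + 0.0047 = 2.0015 W/m².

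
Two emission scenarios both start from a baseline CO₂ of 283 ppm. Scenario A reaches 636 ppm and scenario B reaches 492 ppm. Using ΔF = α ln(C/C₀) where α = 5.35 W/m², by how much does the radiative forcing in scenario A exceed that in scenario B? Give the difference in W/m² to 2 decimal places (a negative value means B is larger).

ΔF_A = 5.35 ln(636/283) = 5.35 × 0.80975 = 4.3322 W/m².
ΔF_B = 5.35 ln(492/283) = 5.35 × 0.55303 = 2.9587 W/m².
Difference: 4.3322 − 2.9587 = 1.3735 W/m².
(Equivalently, ΔF_A − ΔF_B = 5.35 ln(636/492) = 5.35 × 0.25672 = 1.3735 W/m².)

ΔF_A − ΔF_B = 1.37 W/m²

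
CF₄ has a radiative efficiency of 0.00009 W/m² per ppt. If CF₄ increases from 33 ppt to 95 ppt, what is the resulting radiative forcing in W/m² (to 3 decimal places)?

ΔF = 0.006 W/m²

CF₄: ΔF = 0.00009 × (95 − 33) = 0.00009 × 62 = 0.0056 W/m².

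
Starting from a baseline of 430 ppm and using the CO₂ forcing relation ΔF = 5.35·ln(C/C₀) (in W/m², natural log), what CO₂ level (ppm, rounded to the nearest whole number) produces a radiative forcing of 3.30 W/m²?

Set 5.35 ln(C/430) = 3.30, so ln(C/430) = 3.30/5.35 = 0.61682.
Then C/430 = e^0.61682 = 1.85303, giving C = 430 × 1.85303 = 796.80 ppm.

C ≈ 797 ppm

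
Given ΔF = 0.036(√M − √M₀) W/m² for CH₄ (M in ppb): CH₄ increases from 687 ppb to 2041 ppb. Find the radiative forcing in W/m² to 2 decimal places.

CH₄: 0.036 × (√2041 − √687) = 0.036 × (45.1774 − 26.2107) = 0.036 × 18.9667 = 0.6828 W/m².

ΔF = 0.68 W/m²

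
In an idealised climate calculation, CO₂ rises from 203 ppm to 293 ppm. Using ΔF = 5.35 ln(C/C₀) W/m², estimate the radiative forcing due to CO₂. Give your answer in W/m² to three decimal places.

CO₂ absorption bands are partially saturated, so forcing scales with the logarithm of the concentration ratio.
CO₂: 5.35 × ln(293/203) = 5.35 × ln(1.44335) = 5.35 × 0.36697 = 1.9633 W/m².

ΔF = 1.963 W/m²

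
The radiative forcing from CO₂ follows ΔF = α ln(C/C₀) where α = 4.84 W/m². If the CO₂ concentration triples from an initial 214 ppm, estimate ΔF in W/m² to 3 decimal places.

ΔF = 4.84 × ln(3) = 4.84 × 1.09861 = 5.3173 W/m².

ΔF = 5.317 W/m²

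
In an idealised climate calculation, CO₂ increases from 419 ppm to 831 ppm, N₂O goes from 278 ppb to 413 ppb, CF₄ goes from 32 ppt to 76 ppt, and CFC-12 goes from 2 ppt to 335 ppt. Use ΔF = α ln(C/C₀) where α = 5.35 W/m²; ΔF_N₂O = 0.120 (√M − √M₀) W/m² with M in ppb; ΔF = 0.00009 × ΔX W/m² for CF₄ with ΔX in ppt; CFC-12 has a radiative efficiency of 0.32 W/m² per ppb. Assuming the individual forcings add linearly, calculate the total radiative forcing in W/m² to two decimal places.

ΔF = 4.21 W/m²

CO₂: 5.35 × ln(831/419) = 5.35 × ln(1.98329) = 5.35 × 0.68476 = 3.6635 W/m².
N₂O: 0.120 × (√413 − √278) = 0.120 × (20.3224 − 16.6733) = 0.120 × 3.6491 = 0.4379 W/m².
CF₄: ΔF = 0.00009 × (76 − 32) = 0.00009 × 44 = 0.0040 W/m².
CFC-12: Δ = 335 − 2 = 333 ppt = 0.333 ppb; ΔF = 0.32 × 0.333 = 0.1066 W/m².
Total ΔF = 3.6635 + 0.4379 + 0.0040 + 0.1066 = 4.2120 W/m².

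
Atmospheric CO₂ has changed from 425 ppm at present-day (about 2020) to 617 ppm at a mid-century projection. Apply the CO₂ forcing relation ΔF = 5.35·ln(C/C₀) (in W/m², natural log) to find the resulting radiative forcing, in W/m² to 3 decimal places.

ΔF = 1.994 W/m²

CO₂: 5.35 × ln(617/425) = 5.35 × ln(1.45176) = 5.35 × 0.37278 = 1.9944 W/m².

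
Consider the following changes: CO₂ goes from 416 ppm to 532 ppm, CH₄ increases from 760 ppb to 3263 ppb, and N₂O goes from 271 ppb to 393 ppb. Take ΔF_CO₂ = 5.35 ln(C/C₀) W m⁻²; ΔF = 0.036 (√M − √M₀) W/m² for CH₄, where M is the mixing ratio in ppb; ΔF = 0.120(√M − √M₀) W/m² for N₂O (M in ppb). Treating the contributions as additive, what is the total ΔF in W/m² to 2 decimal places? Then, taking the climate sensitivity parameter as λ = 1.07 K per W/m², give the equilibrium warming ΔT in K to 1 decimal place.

CO₂: 5.35 × ln(532/416) = 5.35 × ln(1.27885) = 5.35 × 0.24596 = 1.3159 W/m².
CH₄: 0.036 × (√3263 − √760) = 0.036 × (57.1227 − 27.5681) = 0.036 × 29.5546 = 1.0640 W/m².
N₂O: 0.120 × (√393 − √271) = 0.120 × (19.8242 − 16.4621) = 0.120 × 3.3621 = 0.4035 W/m².
Total ΔF = 1.3159 + 1.0640 + 0.4035 = 2.7834 W/m².
ΔT = λ ΔF = 1.07 × 2.78 = 2.9746 K.

ΔF = 2.78 W/m²; ΔT = 3.0 K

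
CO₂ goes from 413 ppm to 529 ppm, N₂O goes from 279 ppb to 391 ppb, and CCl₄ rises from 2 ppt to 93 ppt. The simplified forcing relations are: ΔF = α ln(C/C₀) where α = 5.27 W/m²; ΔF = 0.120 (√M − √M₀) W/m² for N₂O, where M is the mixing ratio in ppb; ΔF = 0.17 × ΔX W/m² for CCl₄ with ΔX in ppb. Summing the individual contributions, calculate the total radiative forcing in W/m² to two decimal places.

CO₂: 5.27 × ln(529/413) = 5.27 × ln(1.28087) = 5.27 × 0.24754 = 1.3045 W/m².
N₂O: 0.120 × (√391 − √279) = 0.120 × (19.7737 − 16.7033) = 0.120 × 3.0704 = 0.3684 W/m².
CCl₄: Δ = 93 − 2 = 91 ppt = 0.091 ppb; ΔF = 0.17 × 0.091 = 0.0155 W/m².
Total ΔF = 1.3045 + 0.3684 + 0.0155 = 1.6884 W/m².

ΔF = 1.69 W/m²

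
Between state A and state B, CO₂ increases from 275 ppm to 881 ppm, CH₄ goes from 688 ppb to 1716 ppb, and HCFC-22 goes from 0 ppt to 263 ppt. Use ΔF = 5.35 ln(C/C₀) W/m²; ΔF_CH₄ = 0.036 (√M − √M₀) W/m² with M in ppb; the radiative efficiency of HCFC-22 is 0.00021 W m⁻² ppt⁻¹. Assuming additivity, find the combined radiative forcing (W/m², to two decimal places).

CO₂: 5.35 × ln(881/275) = 5.35 × ln(3.20364) = 5.35 × 1.16429 = 6.2290 W/m².
CH₄: 0.036 × (√1716 − √688) = 0.036 × (41.4246 − 26.2298) = 0.036 × 15.1948 = 0.5470 W/m².
HCFC-22: ΔF = 0.00021 × (263 − 0) = 0.00021 × 263 = 0.0552 W/m².
Total ΔF = 6.2290 + 0.5470 + 0.0552 = 6.8312 W/m².

ΔF = 6.83 W/m²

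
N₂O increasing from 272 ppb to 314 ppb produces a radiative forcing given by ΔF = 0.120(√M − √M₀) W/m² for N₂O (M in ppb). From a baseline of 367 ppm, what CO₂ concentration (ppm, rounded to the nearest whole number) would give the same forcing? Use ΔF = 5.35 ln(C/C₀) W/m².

C ≈ 377 ppm

N₂O forcing: 0.120 × (√314 − √272) = 0.120 × (17.7200 − 16.4924) = 0.120 × 1.2276 = 0.14731 W/m².
Set 5.35 ln(C/367) = 0.14731: ln(C/367) = 0.14731/5.35 = 0.02753, so C = 367 × e^0.02753 = 367 × 1.02791 = 377.24 ppm.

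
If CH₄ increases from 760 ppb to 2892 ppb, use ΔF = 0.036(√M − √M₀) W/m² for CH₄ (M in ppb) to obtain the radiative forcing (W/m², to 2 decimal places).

CH₄: 0.036 × (√2892 − √760) = 0.036 × (53.7773 − 27.5681) = 0.036 × 26.2092 = 0.9435 W/m².

ΔF = 0.94 W/m²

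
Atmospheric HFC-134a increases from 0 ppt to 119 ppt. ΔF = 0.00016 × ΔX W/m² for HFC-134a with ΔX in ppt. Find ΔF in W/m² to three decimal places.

ΔF = 0.019 W/m²

HFC-134a: ΔF = 0.00016 × (119 − 0) = 0.00016 × 119 = 0.0190 W/m².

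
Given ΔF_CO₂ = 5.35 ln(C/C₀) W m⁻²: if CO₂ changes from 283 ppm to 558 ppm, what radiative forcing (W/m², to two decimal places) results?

ΔF = 3.63 W/m²

CO₂: 5.35 × ln(558/283) = 5.35 × ln(1.97173) = 5.35 × 0.67891 = 3.6322 W/m².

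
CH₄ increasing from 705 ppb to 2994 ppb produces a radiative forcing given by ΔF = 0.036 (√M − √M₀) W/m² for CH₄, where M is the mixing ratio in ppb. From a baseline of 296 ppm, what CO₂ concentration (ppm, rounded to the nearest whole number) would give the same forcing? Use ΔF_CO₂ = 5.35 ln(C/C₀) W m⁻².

C ≈ 358 ppm

CH₄ forcing: 0.036 × (√2994 − √705) = 0.036 × (54.7175 − 26.5518) = 0.036 × 28.1657 = 1.01397 W/m².
Set 5.35 ln(C/296) = 1.01397: ln(C/296) = 1.01397/5.35 = 0.18953, so C = 296 × e^0.18953 = 296 × 1.20868 = 357.77 ppm.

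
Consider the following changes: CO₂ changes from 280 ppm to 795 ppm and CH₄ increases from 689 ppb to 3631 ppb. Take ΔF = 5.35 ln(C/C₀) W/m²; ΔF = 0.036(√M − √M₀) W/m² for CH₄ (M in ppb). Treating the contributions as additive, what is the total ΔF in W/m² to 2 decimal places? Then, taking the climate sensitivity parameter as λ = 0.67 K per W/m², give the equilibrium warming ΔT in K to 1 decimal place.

CO₂: 5.35 × ln(795/280) = 5.35 × ln(2.83929) = 5.35 × 1.04355 = 5.5830 W/m².
CH₄: 0.036 × (√3631 − √689) = 0.036 × (60.2578 − 26.2488) = 0.036 × 34.0090 = 1.2243 W/m².
Total ΔF = 5.5830 + 1.2243 = 6.8073 W/m².
ΔT = λ ΔF = 0.67 × 6.81 = 4.5627 K.

ΔF = 6.81 W/m²; ΔT = 4.6 K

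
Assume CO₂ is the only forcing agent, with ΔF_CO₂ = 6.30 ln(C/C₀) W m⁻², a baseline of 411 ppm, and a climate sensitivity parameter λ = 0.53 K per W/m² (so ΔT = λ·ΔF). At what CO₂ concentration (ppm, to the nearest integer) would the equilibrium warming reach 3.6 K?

Required forcing: ΔF = ΔT/λ = 3.6/0.53 = 6.7925 W/m².
Then ln(C/411) = ΔF/6.30 = 6.7925/6.30 = 1.07817.
So C = 411 × e^1.07817 = 411 × 2.93930 = 1208.05 ppm.

C ≈ 1208 ppm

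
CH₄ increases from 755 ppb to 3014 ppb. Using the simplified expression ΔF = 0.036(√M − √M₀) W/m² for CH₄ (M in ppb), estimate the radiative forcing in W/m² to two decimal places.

CH₄: 0.036 × (√3014 − √755) = 0.036 × (54.8999 − 27.4773) = 0.036 × 27.4226 = 0.9872 W/m².

ΔF = 0.99 W/m²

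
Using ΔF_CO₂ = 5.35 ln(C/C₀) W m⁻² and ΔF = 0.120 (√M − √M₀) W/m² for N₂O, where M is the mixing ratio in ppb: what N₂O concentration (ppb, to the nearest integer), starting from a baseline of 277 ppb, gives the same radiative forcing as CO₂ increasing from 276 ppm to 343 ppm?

M ≈ 693 ppb

CO₂ forcing: 5.35 × ln(343/276) = 5.35 × 0.217330 = 1.16272 W/m².
Set 0.120(√M − √277) = 1.16272: √M = 1.16272/0.120 + √277 = 9.6893 + 16.6433 = 26.3326.
M = (26.3326)² = 693.41 ppb.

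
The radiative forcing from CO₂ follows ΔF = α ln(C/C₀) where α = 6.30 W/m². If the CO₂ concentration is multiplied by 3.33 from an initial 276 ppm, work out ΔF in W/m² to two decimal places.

ΔF = 7.58 W/m²

Because the forcing depends only on the ratio C/C₀, the initial concentration does not enter.
ΔF = 6.30 × ln(3.33) = 6.30 × 1.20297 = 7.5787 W/m².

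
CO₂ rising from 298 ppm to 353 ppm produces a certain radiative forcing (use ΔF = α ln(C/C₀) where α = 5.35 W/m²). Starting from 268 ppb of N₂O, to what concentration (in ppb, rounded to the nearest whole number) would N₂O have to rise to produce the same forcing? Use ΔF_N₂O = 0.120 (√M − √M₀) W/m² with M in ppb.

CO₂ forcing: 5.35 × ln(353/298) = 5.35 × 0.169375 = 0.90616 W/m².
Set 0.120(√M − √268) = 0.90616: √M = 0.90616/0.120 + √268 = 7.5513 + 16.3707 = 23.9220.
M = (23.9220)² = 572.26 ppb.

M ≈ 572 ppb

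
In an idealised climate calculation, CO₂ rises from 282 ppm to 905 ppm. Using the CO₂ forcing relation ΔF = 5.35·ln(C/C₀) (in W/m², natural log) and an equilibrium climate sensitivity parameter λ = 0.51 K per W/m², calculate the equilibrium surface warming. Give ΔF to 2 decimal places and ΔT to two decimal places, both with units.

CO₂: 5.35 × ln(905/282) = 5.35 × ln(3.20922) = 5.35 × 1.16603 = 6.2383 W/m².
ΔT = λ ΔF = 0.51 × 6.24 = 3.1824 K.

ΔF = 6.24 W/m²; ΔT = 3.18 K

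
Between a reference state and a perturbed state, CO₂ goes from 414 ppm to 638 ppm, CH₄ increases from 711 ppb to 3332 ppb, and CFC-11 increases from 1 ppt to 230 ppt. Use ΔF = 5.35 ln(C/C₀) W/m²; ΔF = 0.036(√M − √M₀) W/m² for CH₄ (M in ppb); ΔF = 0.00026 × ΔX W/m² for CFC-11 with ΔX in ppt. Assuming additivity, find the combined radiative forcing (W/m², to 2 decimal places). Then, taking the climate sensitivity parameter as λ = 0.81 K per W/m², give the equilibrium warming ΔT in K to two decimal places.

CO₂: 5.35 × ln(638/414) = 5.35 × ln(1.54106) = 5.35 × 0.43247 = 2.3137 W/m².
CH₄: 0.036 × (√3332 − √711) = 0.036 × (57.7235 − 26.6646) = 0.036 × 31.0589 = 1.1181 W/m².
CFC-11: ΔF = 0.00026 × (230 − 1) = 0.00026 × 229 = 0.0595 W/m².
Total ΔF = 2.3137 + 1.1181 + 0.0595 = 3.4913 W/m².
ΔT = λ ΔF = 0.81 × 3.49 = 2.8269 K.

ΔF = 3.49 W/m²; ΔT = 2.83 K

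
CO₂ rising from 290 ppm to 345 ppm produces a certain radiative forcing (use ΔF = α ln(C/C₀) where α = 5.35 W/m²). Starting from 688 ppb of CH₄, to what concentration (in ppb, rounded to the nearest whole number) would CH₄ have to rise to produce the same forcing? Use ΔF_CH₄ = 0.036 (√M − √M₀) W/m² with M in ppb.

CO₂ forcing: 5.35 × ln(345/290) = 5.35 × 0.173663 = 0.92910 W/m².
Set 0.036(√M − √688) = 0.92910: √M = 0.92910/0.036 + √688 = 25.8083 + 26.2298 = 52.0381.
M = (52.0381)² = 2707.96 ppb.

M ≈ 2708 ppb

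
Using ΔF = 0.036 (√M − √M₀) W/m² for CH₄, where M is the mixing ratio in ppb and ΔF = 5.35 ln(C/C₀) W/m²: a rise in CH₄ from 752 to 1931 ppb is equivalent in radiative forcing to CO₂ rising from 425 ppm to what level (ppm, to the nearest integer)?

C ≈ 475 ppm

CH₄ forcing: 0.036 × (√1931 − √752) = 0.036 × (43.9431 − 27.4226) = 0.036 × 16.5205 = 0.59474 W/m².
Set 5.35 ln(C/425) = 0.59474: ln(C/425) = 0.59474/5.35 = 0.11117, so C = 425 × e^0.11117 = 425 × 1.11758 = 474.97 ppm.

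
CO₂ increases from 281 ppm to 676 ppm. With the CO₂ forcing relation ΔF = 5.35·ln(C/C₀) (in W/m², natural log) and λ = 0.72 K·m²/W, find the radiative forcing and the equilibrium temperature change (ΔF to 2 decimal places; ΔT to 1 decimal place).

ΔF = 4.70 W/m²; ΔT = 3.4 K

CO₂: 5.35 × ln(676/281) = 5.35 × ln(2.40569) = 5.35 × 0.87784 = 4.6964 W/m².
ΔT = λ ΔF = 0.72 × 4.70 = 3.3840 K.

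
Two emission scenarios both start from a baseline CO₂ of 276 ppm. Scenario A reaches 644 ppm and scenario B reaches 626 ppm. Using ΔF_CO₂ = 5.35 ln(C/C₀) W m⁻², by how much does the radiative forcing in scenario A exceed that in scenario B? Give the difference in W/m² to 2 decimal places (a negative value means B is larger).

ΔF_A − ΔF_B = 0.15 W/m²

ΔF_A = 5.35 ln(644/276) = 5.35 × 0.84730 = 4.5331 W/m².
ΔF_B = 5.35 ln(626/276) = 5.35 × 0.81895 = 4.3814 W/m².
Difference: 4.5331 − 4.3814 = 0.1517 W/m².
(Equivalently, ΔF_A − ΔF_B = 5.35 ln(644/626) = 5.35 × 0.02835 = 0.1517 W/m².)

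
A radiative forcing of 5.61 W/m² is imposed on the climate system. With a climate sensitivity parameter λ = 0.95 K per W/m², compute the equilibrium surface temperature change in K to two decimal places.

ΔT = 5.33 K

ΔT = λ ΔF = 0.95 × 5.61 = 5.3295 K.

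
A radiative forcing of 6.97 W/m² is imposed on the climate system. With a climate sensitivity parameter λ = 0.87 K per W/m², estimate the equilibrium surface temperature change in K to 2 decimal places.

ΔT = 6.06 K

ΔT = λ ΔF = 0.87 × 6.97 = 6.0639 K.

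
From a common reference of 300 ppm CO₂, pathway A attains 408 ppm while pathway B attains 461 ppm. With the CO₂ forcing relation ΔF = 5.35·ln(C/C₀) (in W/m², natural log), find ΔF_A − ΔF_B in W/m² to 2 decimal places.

ΔF_A − ΔF_B = -0.65 W/m²

ΔF_A = 5.35 ln(408/300) = 5.35 × 0.30748 = 1.6450 W/m².
ΔF_B = 5.35 ln(461/300) = 5.35 × 0.42962 = 2.2985 W/m².
Difference: 1.6450 − 2.2985 = -0.6535 W/m².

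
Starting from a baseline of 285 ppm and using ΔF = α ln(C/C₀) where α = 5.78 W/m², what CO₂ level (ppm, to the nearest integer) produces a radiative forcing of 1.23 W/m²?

Set 5.78 ln(C/285) = 1.23, so ln(C/285) = 1.23/5.78 = 0.21280.
Then C/285 = e^0.21280 = 1.23714, giving C = 285 × 1.23714 = 352.58 ppm.

C ≈ 353 ppm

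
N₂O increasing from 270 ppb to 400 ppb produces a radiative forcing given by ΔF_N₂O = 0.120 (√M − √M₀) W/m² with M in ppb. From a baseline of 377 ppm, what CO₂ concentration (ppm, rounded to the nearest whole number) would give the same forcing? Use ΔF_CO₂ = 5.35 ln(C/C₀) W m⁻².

N₂O forcing: 0.120 × (√400 − √270) = 0.120 × (20.0000 − 16.4317) = 0.120 × 3.5683 = 0.42820 W/m².
Set 5.35 ln(C/377) = 0.42820: ln(C/377) = 0.42820/5.35 = 0.08004, so C = 377 × e^0.08004 = 377 × 1.08333 = 408.42 ppm.

C ≈ 408 ppm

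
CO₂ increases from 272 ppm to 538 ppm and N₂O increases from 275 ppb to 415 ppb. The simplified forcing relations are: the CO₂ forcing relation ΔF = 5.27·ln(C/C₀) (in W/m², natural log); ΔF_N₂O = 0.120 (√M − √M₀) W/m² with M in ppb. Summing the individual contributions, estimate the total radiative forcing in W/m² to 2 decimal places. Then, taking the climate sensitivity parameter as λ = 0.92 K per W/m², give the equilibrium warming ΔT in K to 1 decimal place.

ΔF = 4.05 W/m²; ΔT = 3.7 K

CO₂: 5.27 × ln(538/272) = 5.27 × ln(1.97794) = 5.27 × 0.68206 = 3.5945 W/m².
N₂O: 0.120 × (√415 − √275) = 0.120 × (20.3715 − 16.5831) = 0.120 × 3.7884 = 0.4546 W/m².
Total ΔF = 3.5945 + 0.4546 = 4.0491 W/m².
ΔT = λ ΔF = 0.92 × 4.05 = 3.7260 K.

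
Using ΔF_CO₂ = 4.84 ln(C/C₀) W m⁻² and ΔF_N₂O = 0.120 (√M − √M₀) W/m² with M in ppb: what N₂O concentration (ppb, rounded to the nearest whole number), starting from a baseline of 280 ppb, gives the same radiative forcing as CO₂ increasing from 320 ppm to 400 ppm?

M ≈ 662 ppb

CO₂ forcing: 4.84 × ln(400/320) = 4.84 × 0.223144 = 1.08002 W/m².
Set 0.120(√M − √280) = 1.08002: √M = 1.08002/0.120 + √280 = 9.0002 + 16.7332 = 25.7334.
M = (25.7334)² = 662.21 ppb.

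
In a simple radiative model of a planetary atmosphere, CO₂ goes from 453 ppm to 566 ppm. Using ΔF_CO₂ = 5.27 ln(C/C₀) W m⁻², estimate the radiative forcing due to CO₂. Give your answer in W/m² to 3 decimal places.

ΔF = 1.174 W/m²

CO₂: 5.27 × ln(566/453) = 5.27 × ln(1.24945) = 5.27 × 0.22270 = 1.1736 W/m².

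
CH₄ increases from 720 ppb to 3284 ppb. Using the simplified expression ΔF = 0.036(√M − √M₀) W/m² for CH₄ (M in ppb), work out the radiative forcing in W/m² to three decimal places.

CH₄: 0.036 × (√3284 − √720) = 0.036 × (57.3062 − 26.8328) = 0.036 × 30.4734 = 1.0970 W/m².

ΔF = 1.097 W/m²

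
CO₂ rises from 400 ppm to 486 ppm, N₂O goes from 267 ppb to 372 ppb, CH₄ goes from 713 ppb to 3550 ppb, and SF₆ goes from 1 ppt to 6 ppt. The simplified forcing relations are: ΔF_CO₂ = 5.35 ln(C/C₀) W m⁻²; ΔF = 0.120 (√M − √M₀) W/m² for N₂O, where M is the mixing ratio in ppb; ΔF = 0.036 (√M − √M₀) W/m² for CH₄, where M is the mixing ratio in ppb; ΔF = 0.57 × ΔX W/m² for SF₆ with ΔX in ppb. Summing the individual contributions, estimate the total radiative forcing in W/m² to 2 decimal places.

CO₂: 5.35 × ln(486/400) = 5.35 × ln(1.21500) = 5.35 × 0.19474 = 1.0419 W/m².
N₂O: 0.120 × (√372 − √267) = 0.120 × (19.2873 − 16.3401) = 0.120 × 2.9472 = 0.3537 W/m².
CH₄: 0.036 × (√3550 − √713) = 0.036 × (59.5819 − 26.7021) = 0.036 × 32.8798 = 1.1837 W/m².
SF₆: Δ = 6 − 1 = 5 ppt = 0.005 ppb; ΔF = 0.57 × 0.005 = 0.0029 W/m².
Total ΔF = 1.0419 + 0.3537 + 1.1837 + 0.0029 = 2.5822 W/m².

ΔF = 2.58 W/m²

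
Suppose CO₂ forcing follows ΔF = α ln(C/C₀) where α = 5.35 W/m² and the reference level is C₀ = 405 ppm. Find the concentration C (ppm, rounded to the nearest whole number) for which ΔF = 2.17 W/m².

C ≈ 608 ppm

Set 5.35 ln(C/405) = 2.17, so ln(C/405) = 2.17/5.35 = 0.40561.
Then C/405 = e^0.40561 = 1.50022, giving C = 405 × 1.50022 = 607.59 ppm.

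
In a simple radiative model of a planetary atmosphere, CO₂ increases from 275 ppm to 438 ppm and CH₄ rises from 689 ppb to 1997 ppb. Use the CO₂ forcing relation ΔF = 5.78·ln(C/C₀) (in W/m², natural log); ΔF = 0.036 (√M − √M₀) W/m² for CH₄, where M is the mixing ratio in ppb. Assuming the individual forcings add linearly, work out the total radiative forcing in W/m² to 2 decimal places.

CO₂: 5.78 × ln(438/275) = 5.78 × ln(1.59273) = 5.78 × 0.46545 = 2.6903 W/m².
CH₄: 0.036 × (√1997 − √689) = 0.036 × (44.6878 − 26.2488) = 0.036 × 18.4390 = 0.6638 W/m².
Total ΔF = 2.6903 + 0.6638 = 3.3541 W/m².

ΔF = 3.35 W/m²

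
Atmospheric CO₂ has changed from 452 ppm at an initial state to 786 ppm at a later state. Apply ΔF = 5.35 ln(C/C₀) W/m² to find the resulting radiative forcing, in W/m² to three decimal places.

CO₂ absorption bands are partially saturated, so forcing scales with the logarithm of the concentration ratio.
CO₂: 5.35 × ln(786/452) = 5.35 × ln(1.73894) = 5.35 × 0.55328 = 2.9600 W/m².

ΔF = 2.960 W/m²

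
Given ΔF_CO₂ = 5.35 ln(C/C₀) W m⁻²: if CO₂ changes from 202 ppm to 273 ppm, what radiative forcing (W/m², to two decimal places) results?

CO₂ absorption bands are partially saturated, so forcing scales with the logarithm of the concentration ratio.
CO₂: 5.35 × ln(273/202) = 5.35 × ln(1.35149) = 5.35 × 0.30121 = 1.6115 W/m².

ΔF = 1.61 W/m²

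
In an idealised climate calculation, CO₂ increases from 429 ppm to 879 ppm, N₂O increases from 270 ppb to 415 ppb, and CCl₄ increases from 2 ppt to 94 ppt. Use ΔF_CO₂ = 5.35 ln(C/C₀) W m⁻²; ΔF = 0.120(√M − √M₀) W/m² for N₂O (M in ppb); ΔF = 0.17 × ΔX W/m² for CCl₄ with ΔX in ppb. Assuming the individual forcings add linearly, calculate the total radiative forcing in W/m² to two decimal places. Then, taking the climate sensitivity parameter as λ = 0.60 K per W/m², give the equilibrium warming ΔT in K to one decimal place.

ΔF = 4.33 W/m²; ΔT = 2.6 K

CO₂: 5.35 × ln(879/429) = 5.35 × ln(2.04895) = 5.35 × 0.71733 = 3.8377 W/m².
N₂O: 0.120 × (√415 − √270) = 0.120 × (20.3715 − 16.4317) = 0.120 × 3.9398 = 0.4728 W/m².
CCl₄: Δ = 94 − 2 = 92 ppt = 0.092 ppb; ΔF = 0.17 × 0.092 = 0.0156 W/m².
Total ΔF = 3.8377 + 0.4728 + 0.0156 = 4.3261 W/m².
ΔT = λ ΔF = 0.60 × 4.33 = 2.5980 K.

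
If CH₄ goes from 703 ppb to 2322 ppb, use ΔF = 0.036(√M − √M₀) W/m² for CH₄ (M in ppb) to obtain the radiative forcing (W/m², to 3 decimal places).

CH₄: 0.036 × (√2322 − √703) = 0.036 × (48.1871 − 26.5141) = 0.036 × 21.6730 = 0.7802 W/m².

ΔF = 0.780 W/m²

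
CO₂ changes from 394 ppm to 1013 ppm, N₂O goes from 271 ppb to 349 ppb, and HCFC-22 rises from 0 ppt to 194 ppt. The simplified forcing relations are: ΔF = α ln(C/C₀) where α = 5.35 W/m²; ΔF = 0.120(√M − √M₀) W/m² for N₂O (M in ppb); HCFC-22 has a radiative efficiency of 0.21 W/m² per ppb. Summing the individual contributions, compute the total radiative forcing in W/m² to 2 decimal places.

CO₂: 5.35 × ln(1013/394) = 5.35 × ln(2.57107) = 5.35 × 0.94432 = 5.0521 W/m².
N₂O: 0.120 × (√349 − √271) = 0.120 × (18.6815 − 16.4621) = 0.120 × 2.2194 = 0.2663 W/m².
HCFC-22: Δ = 194 − 0 = 194 ppt = 0.194 ppb; ΔF = 0.21 × 0.194 = 0.0407 W/m².
Total ΔF = 5.0521 + 0.2663 + 0.0407 = 5.3591 W/m².

ΔF = 5.36 W/m²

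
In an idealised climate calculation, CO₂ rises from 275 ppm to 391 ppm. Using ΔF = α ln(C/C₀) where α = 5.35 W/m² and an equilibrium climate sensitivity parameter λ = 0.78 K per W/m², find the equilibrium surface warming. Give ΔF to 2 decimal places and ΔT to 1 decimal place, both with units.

ΔF = 1.88 W/m²; ΔT = 1.5 K

CO₂: 5.35 × ln(391/275) = 5.35 × ln(1.42182) = 5.35 × 0.35194 = 1.8829 W/m².
ΔT = λ ΔF = 0.78 × 1.88 = 1.4664 K.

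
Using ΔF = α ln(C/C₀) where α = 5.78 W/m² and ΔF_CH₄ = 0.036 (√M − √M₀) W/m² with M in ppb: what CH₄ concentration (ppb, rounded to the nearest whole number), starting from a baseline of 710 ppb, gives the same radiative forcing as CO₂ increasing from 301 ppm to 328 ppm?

CO₂ forcing: 5.78 × ln(328/301) = 5.78 × 0.085903 = 0.49652 W/m².
Set 0.036(√M − √710) = 0.49652: √M = 0.49652/0.036 + √710 = 13.7922 + 26.6458 = 40.4380.
M = (40.4380)² = 1635.23 ppb.

M ≈ 1635 ppb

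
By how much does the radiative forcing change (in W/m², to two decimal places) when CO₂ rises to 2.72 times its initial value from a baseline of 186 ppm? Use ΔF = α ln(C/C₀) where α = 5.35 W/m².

ΔF = 5.35 W/m²

Because the forcing depends only on the ratio C/C₀, the initial concentration does not enter.
ΔF = 5.35 × ln(2.72) = 5.35 × 1.00063 = 5.3534 W/m².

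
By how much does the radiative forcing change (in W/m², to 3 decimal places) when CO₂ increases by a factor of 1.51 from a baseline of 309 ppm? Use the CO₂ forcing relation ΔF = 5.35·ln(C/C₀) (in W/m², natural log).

Because the forcing depends only on the ratio C/C₀, the initial concentration does not enter.
ΔF = 5.35 × ln(1.51) = 5.35 × 0.41211 = 2.2048 W/m².

ΔF = 2.205 W/m²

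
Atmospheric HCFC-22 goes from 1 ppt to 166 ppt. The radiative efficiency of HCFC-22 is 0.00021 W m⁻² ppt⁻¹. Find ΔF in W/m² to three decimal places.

HCFC-22: ΔF = 0.00021 × (166 − 1) = 0.00021 × 165 = 0.0347 W/m².

ΔF = 0.035 W/m²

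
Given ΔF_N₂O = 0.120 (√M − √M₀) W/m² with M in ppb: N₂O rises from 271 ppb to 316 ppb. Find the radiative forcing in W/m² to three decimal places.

N₂O: 0.120 × (√316 − √271) = 0.120 × (17.7764 − 16.4621) = 0.120 × 1.3143 = 0.1577 W/m².

ΔF = 0.158 W/m²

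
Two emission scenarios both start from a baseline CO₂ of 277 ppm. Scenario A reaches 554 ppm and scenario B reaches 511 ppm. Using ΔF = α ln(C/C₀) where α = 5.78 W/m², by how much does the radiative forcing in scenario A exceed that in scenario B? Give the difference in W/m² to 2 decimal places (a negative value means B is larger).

ΔF_A − ΔF_B = 0.47 W/m²

ΔF_A = 5.78 ln(554/277) = 5.78 × 0.69315 = 4.0064 W/m².
ΔF_B = 5.78 ln(511/277) = 5.78 × 0.61235 = 3.5394 W/m².
Difference: 4.0064 − 3.5394 = 0.4670 W/m².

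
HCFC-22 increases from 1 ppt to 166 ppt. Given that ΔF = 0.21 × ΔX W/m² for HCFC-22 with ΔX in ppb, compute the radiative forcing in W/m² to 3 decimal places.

HCFC-22: Δ = 166 − 1 = 165 ppt = 0.165 ppb; ΔF = 0.21 × 0.165 = 0.0347 W/m².

ΔF = 0.035 W/m²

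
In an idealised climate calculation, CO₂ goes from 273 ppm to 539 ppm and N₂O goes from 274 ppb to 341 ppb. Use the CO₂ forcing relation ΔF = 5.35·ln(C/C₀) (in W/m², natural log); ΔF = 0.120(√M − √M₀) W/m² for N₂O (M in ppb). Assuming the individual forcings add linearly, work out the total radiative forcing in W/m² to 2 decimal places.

ΔF = 3.87 W/m²

CO₂: 5.35 × ln(539/273) = 5.35 × ln(1.97436) = 5.35 × 0.68024 = 3.6393 W/m².
N₂O: 0.120 × (√341 − √274) = 0.120 × (18.4662 − 16.5529) = 0.120 × 1.9133 = 0.2296 W/m².
Total ΔF = 3.6393 + 0.2296 = 3.8689 W/m².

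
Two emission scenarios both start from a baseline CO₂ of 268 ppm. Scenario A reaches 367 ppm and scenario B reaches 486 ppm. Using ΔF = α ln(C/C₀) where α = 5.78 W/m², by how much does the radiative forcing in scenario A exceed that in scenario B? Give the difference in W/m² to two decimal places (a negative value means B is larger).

ΔF_A = 5.78 ln(367/268) = 5.78 × 0.31437 = 1.8171 W/m².
ΔF_B = 5.78 ln(486/268) = 5.78 × 0.59522 = 3.4404 W/m².
Difference: 1.8171 − 3.4404 = -1.6233 W/m².
(Equivalently, ΔF_A − ΔF_B = 5.78 ln(367/486) = 5.78 × -0.28085 = -1.6233 W/m².)

ΔF_A − ΔF_B = -1.62 W/m²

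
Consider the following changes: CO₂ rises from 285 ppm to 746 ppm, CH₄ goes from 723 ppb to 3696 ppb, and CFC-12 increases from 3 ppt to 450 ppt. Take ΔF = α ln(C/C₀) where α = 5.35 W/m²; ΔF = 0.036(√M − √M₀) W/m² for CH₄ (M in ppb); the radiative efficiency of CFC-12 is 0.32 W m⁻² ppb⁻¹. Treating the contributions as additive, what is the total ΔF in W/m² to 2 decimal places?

ΔF = 6.51 W/m²

CO₂: 5.35 × ln(746/285) = 5.35 × ln(2.61754) = 5.35 × 0.96223 = 5.1479 W/m².
CH₄: 0.036 × (√3696 − √723) = 0.036 × (60.7947 − 26.8887) = 0.036 × 33.9060 = 1.2206 W/m².
CFC-12: Δ = 450 − 3 = 447 ppt = 0.447 ppb; ΔF = 0.32 × 0.447 = 0.1430 W/m².
Total ΔF = 5.1479 + 1.2206 + 0.1430 = 6.5115 W/m².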